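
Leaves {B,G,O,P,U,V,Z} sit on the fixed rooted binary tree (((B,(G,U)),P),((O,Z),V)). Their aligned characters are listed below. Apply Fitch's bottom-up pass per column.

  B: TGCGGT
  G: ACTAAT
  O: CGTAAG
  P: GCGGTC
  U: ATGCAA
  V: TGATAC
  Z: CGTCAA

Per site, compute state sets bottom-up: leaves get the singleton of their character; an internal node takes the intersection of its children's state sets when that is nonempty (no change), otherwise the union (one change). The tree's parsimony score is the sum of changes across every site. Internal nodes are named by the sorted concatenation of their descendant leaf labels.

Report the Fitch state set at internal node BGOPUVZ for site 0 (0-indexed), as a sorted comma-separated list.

GU@0: {A} ∩ {A} = {A} (intersection, +0)
BGU@0: {T} ∪ {A} = {A,T} (union, +1)
BGPU@0: {A,T} ∪ {G} = {A,G,T} (union, +1)
OZ@0: {C} ∩ {C} = {C} (intersection, +0)
OVZ@0: {C} ∪ {T} = {C,T} (union, +1)
BGOPUVZ@0: {A,G,T} ∩ {C,T} = {T} (intersection, +0)
GU@1: {C} ∪ {T} = {C,T} (union, +1)
BGU@1: {G} ∪ {C,T} = {C,G,T} (union, +1)
BGPU@1: {C,G,T} ∩ {C} = {C} (intersection, +0)
OZ@1: {G} ∩ {G} = {G} (intersection, +0)
OVZ@1: {G} ∩ {G} = {G} (intersection, +0)
BGOPUVZ@1: {C} ∪ {G} = {C,G} (union, +1)
GU@2: {T} ∪ {G} = {G,T} (union, +1)
BGU@2: {C} ∪ {G,T} = {C,G,T} (union, +1)
BGPU@2: {C,G,T} ∩ {G} = {G} (intersection, +0)
OZ@2: {T} ∩ {T} = {T} (intersection, +0)
OVZ@2: {T} ∪ {A} = {A,T} (union, +1)
BGOPUVZ@2: {G} ∪ {A,T} = {A,G,T} (union, +1)
GU@3: {A} ∪ {C} = {A,C} (union, +1)
BGU@3: {G} ∪ {A,C} = {A,C,G} (union, +1)
BGPU@3: {A,C,G} ∩ {G} = {G} (intersection, +0)
OZ@3: {A} ∪ {C} = {A,C} (union, +1)
OVZ@3: {A,C} ∪ {T} = {A,C,T} (union, +1)
BGOPUVZ@3: {G} ∪ {A,C,T} = {A,C,G,T} (union, +1)
GU@4: {A} ∩ {A} = {A} (intersection, +0)
BGU@4: {G} ∪ {A} = {A,G} (union, +1)
BGPU@4: {A,G} ∪ {T} = {A,G,T} (union, +1)
OZ@4: {A} ∩ {A} = {A} (intersection, +0)
OVZ@4: {A} ∩ {A} = {A} (intersection, +0)
BGOPUVZ@4: {A,G,T} ∩ {A} = {A} (intersection, +0)
GU@5: {T} ∪ {A} = {A,T} (union, +1)
BGU@5: {T} ∩ {A,T} = {T} (intersection, +0)
BGPU@5: {T} ∪ {C} = {C,T} (union, +1)
OZ@5: {G} ∪ {A} = {A,G} (union, +1)
OVZ@5: {A,G} ∪ {C} = {A,C,G} (union, +1)
BGOPUVZ@5: {C,T} ∩ {A,C,G} = {C} (intersection, +0)
per-site changes: [3, 3, 4, 5, 2, 4]; total = 21

T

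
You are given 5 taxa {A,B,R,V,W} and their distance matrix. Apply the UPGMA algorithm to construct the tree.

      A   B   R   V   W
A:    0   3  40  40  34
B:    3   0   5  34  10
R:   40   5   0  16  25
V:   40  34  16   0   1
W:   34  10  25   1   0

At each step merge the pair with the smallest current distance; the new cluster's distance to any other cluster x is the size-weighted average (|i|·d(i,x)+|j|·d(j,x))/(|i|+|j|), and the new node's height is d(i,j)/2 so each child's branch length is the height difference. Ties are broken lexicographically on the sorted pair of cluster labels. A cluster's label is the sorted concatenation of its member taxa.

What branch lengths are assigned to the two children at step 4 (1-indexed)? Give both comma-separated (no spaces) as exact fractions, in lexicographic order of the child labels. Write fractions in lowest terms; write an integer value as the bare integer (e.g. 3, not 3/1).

step 1: merge (V,W) at d=1; branch lengths V→1/2, W→1/2; new cluster VW
  updated: d(A,VW)=37, d(B,VW)=22, d(R,VW)=41/2
step 2: merge (A,B) at d=3; branch lengths A→3/2, B→3/2; new cluster AB
  updated: d(AB,R)=45/2, d(AB,VW)=59/2
step 3: merge (R,VW) at d=41/2; branch lengths R→41/4, VW→39/4; new cluster RVW
  updated: d(AB,RVW)=163/6
step 4: merge (AB,RVW) at d=163/6; branch lengths AB→145/12, RVW→10/3; new cluster ABRVW
final tree: ((A:3/2,B:3/2):145/12,(R:41/4,(V:1/2,W:1/2):39/4):10/3)
total length: 473/12

145/12,10/3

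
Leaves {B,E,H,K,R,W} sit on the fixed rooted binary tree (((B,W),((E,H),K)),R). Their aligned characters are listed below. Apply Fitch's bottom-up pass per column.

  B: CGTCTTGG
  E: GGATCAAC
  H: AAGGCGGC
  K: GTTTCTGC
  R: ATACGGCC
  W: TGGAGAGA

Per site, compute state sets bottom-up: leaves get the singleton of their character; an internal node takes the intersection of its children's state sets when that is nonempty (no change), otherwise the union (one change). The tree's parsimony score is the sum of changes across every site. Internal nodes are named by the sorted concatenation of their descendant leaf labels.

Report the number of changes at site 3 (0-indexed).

[col 0] BW: children B:{C}, W:{T} ∪→ {C,T}; cost 1
[col 0] EH: children E:{G}, H:{A} ∪→ {A,G}; cost 1
[col 0] EHK: children EH:{A,G}, K:{G} ∩→ {G}; cost 0
[col 0] BEHKW: children BW:{C,T}, EHK:{G} ∪→ {C,G,T}; cost 1
[col 0] BEHKRW: children BEHKW:{C,G,T}, R:{A} ∪→ {A,C,G,T}; cost 1
[col 1] BW: children B:{G}, W:{G} ∩→ {G}; cost 0
[col 1] EH: children E:{G}, H:{A} ∪→ {A,G}; cost 1
[col 1] EHK: children EH:{A,G}, K:{T} ∪→ {A,G,T}; cost 1
[col 1] BEHKW: children BW:{G}, EHK:{A,G,T} ∩→ {G}; cost 0
[col 1] BEHKRW: children BEHKW:{G}, R:{T} ∪→ {G,T}; cost 1
[col 2] BW: children B:{T}, W:{G} ∪→ {G,T}; cost 1
[col 2] EH: children E:{A}, H:{G} ∪→ {A,G}; cost 1
[col 2] EHK: children EH:{A,G}, K:{T} ∪→ {A,G,T}; cost 1
[col 2] BEHKW: children BW:{G,T}, EHK:{A,G,T} ∩→ {G,T}; cost 0
[col 2] BEHKRW: children BEHKW:{G,T}, R:{A} ∪→ {A,G,T}; cost 1
[col 3] BW: children B:{C}, W:{A} ∪→ {A,C}; cost 1
[col 3] EH: children E:{T}, H:{G} ∪→ {G,T}; cost 1
[col 3] EHK: children EH:{G,T}, K:{T} ∩→ {T}; cost 0
[col 3] BEHKW: children BW:{A,C}, EHK:{T} ∪→ {A,C,T}; cost 1
[col 3] BEHKRW: children BEHKW:{A,C,T}, R:{C} ∩→ {C}; cost 0
[col 4] BW: children B:{T}, W:{G} ∪→ {G,T}; cost 1
[col 4] EH: children E:{C}, H:{C} ∩→ {C}; cost 0
[col 4] EHK: children EH:{C}, K:{C} ∩→ {C}; cost 0
[col 4] BEHKW: children BW:{G,T}, EHK:{C} ∪→ {C,G,T}; cost 1
[col 4] BEHKRW: children BEHKW:{C,G,T}, R:{G} ∩→ {G}; cost 0
[col 5] BW: children B:{T}, W:{A} ∪→ {A,T}; cost 1
[col 5] EH: children E:{A}, H:{G} ∪→ {A,G}; cost 1
[col 5] EHK: children EH:{A,G}, K:{T} ∪→ {A,G,T}; cost 1
[col 5] BEHKW: children BW:{A,T}, EHK:{A,G,T} ∩→ {A,T}; cost 0
[col 5] BEHKRW: children BEHKW:{A,T}, R:{G} ∪→ {A,G,T}; cost 1
[col 6] BW: children B:{G}, W:{G} ∩→ {G}; cost 0
[col 6] EH: children E:{A}, H:{G} ∪→ {A,G}; cost 1
[col 6] EHK: children EH:{A,G}, K:{G} ∩→ {G}; cost 0
[col 6] BEHKW: children BW:{G}, EHK:{G} ∩→ {G}; cost 0
[col 6] BEHKRW: children BEHKW:{G}, R:{C} ∪→ {C,G}; cost 1
[col 7] BW: children B:{G}, W:{A} ∪→ {A,G}; cost 1
[col 7] EH: children E:{C}, H:{C} ∩→ {C}; cost 0
[col 7] EHK: children EH:{C}, K:{C} ∩→ {C}; cost 0
[col 7] BEHKW: children BW:{A,G}, EHK:{C} ∪→ {A,C,G}; cost 1
[col 7] BEHKRW: children BEHKW:{A,C,G}, R:{C} ∩→ {C}; cost 0
per-site changes: [4, 3, 4, 3, 2, 4, 2, 2]; total = 24

3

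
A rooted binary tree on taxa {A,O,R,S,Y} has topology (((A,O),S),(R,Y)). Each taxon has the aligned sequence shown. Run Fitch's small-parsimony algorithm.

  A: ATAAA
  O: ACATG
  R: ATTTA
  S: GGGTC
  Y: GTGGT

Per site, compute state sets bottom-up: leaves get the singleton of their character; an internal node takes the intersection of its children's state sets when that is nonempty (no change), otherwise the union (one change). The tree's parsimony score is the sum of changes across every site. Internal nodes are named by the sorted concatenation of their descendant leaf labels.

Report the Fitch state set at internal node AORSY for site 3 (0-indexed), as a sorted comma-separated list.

AO@0: {A} ∩ {A} = {A} (intersection, +0)
AOS@0: {A} ∪ {G} = {A,G} (union, +1)
RY@0: {A} ∪ {G} = {A,G} (union, +1)
AORSY@0: {A,G} ∩ {A,G} = {A,G} (intersection, +0)
AO@1: {T} ∪ {C} = {C,T} (union, +1)
AOS@1: {C,T} ∪ {G} = {C,G,T} (union, +1)
RY@1: {T} ∩ {T} = {T} (intersection, +0)
AORSY@1: {C,G,T} ∩ {T} = {T} (intersection, +0)
AO@2: {A} ∩ {A} = {A} (intersection, +0)
AOS@2: {A} ∪ {G} = {A,G} (union, +1)
RY@2: {T} ∪ {G} = {G,T} (union, +1)
AORSY@2: {A,G} ∩ {G,T} = {G} (intersection, +0)
AO@3: {A} ∪ {T} = {A,T} (union, +1)
AOS@3: {A,T} ∩ {T} = {T} (intersection, +0)
RY@3: {T} ∪ {G} = {G,T} (union, +1)
AORSY@3: {T} ∩ {G,T} = {T} (intersection, +0)
AO@4: {A} ∪ {G} = {A,G} (union, +1)
AOS@4: {A,G} ∪ {C} = {A,C,G} (union, +1)
RY@4: {A} ∪ {T} = {A,T} (union, +1)
AORSY@4: {A,C,G} ∩ {A,T} = {A} (intersection, +0)
per-site changes: [2, 2, 2, 2, 3]; total = 11

T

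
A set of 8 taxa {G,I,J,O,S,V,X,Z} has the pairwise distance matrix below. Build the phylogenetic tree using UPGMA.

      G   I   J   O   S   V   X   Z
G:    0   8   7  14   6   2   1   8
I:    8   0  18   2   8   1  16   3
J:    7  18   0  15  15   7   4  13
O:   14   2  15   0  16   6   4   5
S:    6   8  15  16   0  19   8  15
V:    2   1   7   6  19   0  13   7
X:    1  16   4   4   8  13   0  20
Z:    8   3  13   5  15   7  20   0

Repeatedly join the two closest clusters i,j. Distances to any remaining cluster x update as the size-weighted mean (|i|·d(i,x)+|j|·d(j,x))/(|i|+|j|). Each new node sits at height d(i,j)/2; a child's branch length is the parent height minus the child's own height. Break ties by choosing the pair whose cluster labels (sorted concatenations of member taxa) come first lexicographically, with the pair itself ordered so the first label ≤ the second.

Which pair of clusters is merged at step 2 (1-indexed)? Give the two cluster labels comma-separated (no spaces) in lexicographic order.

1. join G+X (d=1) ⇒ GX; edges |G|=1/2, |X|=1/2
  updated: d(GX,I)=12, d(GX,J)=11/2, d(GX,O)=9, d(GX,S)=7, d(GX,V)=15/2, d(GX,Z)=14
2. join I+V (d=1) ⇒ IV; edges |I|=1/2, |V|=1/2
  updated: d(GX,IV)=39/4, d(IV,J)=25/2, d(IV,O)=4, d(IV,S)=27/2, d(IV,Z)=5
3. join IV+O (d=4) ⇒ IOV; edges |IV|=3/2, |O|=2
  updated: d(GX,IOV)=19/2, d(IOV,J)=40/3, d(IOV,S)=43/3, d(IOV,Z)=5
4. join IOV+Z (d=5) ⇒ IOVZ; edges |IOV|=1/2, |Z|=5/2
  updated: d(GX,IOVZ)=85/8, d(IOVZ,J)=53/4, d(IOVZ,S)=29/2
5. join GX+J (d=11/2) ⇒ GJX; edges |GX|=9/4, |J|=11/4
  updated: d(GJX,IOVZ)=23/2, d(GJX,S)=29/3
6. join GJX+S (d=29/3) ⇒ GJSX; edges |GJX|=25/12, |S|=29/6
  updated: d(GJSX,IOVZ)=49/4
7. join GJSX+IOVZ (d=49/4) ⇒ GIJOSVXZ; edges |GJSX|=31/24, |IOVZ|=29/8
final tree: ((((G:1/2,X:1/2):9/4,J:11/4):25/12,S:29/6):31/24,(((I:1/2,V:1/2):3/2,O:2):1/2,Z:5/2):29/8)
total length: 76/3

I,V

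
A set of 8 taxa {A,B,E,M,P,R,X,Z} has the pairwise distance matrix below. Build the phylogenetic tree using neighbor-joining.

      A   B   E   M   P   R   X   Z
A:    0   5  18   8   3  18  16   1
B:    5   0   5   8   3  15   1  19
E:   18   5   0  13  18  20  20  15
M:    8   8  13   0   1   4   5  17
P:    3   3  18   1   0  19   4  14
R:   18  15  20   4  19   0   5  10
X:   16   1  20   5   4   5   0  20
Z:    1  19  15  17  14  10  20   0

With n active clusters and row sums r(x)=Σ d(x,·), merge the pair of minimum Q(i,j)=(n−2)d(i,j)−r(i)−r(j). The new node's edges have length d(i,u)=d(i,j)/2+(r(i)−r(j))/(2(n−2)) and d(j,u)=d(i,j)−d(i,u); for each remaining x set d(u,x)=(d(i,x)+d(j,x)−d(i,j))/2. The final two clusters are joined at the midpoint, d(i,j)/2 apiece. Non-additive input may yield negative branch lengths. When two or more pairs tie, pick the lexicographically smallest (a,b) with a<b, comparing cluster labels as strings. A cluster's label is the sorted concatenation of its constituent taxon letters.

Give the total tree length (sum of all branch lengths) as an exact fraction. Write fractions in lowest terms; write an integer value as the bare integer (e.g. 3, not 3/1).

iteration 1: select A,Z (d=1, Q=-159); attach at lengths (-7/4, 11/4); label the merged cluster AZ
  updated: d(AZ,B)=23/2, d(AZ,E)=16, d(AZ,M)=12, d(AZ,P)=8, d(AZ,R)=27/2, d(AZ,X)=35/2
iteration 2: select B,E (d=5, Q=-221/2); attach at lengths (-47/20, 147/20); label the merged cluster BE
  updated: d(AZ,BE)=45/4, d(BE,M)=8, d(BE,P)=8, d(BE,R)=15, d(BE,X)=8
iteration 3: select R,X (d=5, Q=-76); attach at lengths (37/8, 3/8); label the merged cluster RX
  updated: d(AZ,RX)=13, d(BE,RX)=9, d(M,RX)=2, d(P,RX)=9
iteration 4: select M,RX (d=2, Q=-50); attach at lengths (-2/3, 8/3); label the merged cluster MRX
  updated: d(AZ,MRX)=23/2, d(BE,MRX)=15/2, d(MRX,P)=4
iteration 5: select AZ,BE (d=45/4, Q=-35); attach at lengths (53/8, 37/8); label the merged cluster ABEZ
  updated: d(ABEZ,MRX)=31/8, d(ABEZ,P)=19/8
iteration 6: select ABEZ,MRX (d=31/8, Q=-41/4); attach at lengths (9/8, 11/4); label the merged cluster ABEMRXZ
  updated: d(ABEMRXZ,P)=5/4
iteration 7: select ABEMRXZ,P (d=5/4); attach at lengths (5/8, 5/8); label the merged cluster ABEMPRXZ
final tree: ((((A:-7/4,Z:11/4):53/8,(B:-47/20,E:147/20):37/8):9/8,(M:-2/3,(R:37/8,X:3/8):8/3):11/4):5/8,P:5/8)
total length: 235/8

235/8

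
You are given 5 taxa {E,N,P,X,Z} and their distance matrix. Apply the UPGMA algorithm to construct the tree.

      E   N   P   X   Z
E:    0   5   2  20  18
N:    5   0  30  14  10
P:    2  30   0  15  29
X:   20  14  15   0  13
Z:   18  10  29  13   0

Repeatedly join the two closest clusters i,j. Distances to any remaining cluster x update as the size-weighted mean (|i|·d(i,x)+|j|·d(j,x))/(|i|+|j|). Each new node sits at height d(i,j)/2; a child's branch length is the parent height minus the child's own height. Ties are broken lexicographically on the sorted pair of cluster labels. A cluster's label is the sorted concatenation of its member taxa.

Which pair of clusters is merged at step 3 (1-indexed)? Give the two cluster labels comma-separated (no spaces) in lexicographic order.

NZ,X

1. join E+P (d=2) ⇒ EP; edges |E|=1, |P|=1
  updated: d(EP,N)=35/2, d(EP,X)=35/2, d(EP,Z)=47/2
2. join N+Z (d=10) ⇒ NZ; edges |N|=5, |Z|=5
  updated: d(EP,NZ)=41/2, d(NZ,X)=27/2
3. join NZ+X (d=27/2) ⇒ NXZ; edges |NZ|=7/4, |X|=27/4
  updated: d(EP,NXZ)=39/2
4. join EP+NXZ (d=39/2) ⇒ ENPXZ; edges |EP|=35/4, |NXZ|=3
final tree: ((E:1,P:1):35/4,((N:5,Z:5):7/4,X:27/4):3)
total length: 129/4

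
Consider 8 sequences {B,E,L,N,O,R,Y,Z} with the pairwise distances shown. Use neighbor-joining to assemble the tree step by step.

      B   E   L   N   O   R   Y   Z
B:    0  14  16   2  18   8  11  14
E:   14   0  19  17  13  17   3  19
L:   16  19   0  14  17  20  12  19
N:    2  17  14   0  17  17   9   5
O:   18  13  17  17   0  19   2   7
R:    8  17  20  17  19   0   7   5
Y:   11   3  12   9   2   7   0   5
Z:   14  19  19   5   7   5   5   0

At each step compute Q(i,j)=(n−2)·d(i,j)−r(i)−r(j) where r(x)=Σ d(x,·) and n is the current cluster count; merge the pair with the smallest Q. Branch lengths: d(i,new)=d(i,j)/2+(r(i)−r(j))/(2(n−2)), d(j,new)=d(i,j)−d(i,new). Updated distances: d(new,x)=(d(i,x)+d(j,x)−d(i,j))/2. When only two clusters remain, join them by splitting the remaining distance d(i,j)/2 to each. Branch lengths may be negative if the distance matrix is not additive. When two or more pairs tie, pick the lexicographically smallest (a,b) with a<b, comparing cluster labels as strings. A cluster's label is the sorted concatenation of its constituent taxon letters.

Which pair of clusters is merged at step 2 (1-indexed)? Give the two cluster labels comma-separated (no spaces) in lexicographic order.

1. join B+N (d=2, Q=-152) ⇒ BN; edges |B|=7/6, |N|=5/6
  updated: d(BN,E)=29/2, d(BN,L)=14, d(BN,O)=33/2, d(BN,R)=23/2, d(BN,Y)=9, d(BN,Z)=17/2
2. join R+Z (d=5, Q=-118) ⇒ RZ; edges |R|=41/10, |Z|=9/10
  updated: d(BN,RZ)=15/2, d(E,RZ)=31/2, d(L,RZ)=17, d(O,RZ)=21/2, d(RZ,Y)=7/2
3. join BN+RZ (d=15/2, Q=-171/2) ⇒ BNRZ; edges |BN|=75/16, |RZ|=45/16
  updated: d(BNRZ,E)=45/4, d(BNRZ,L)=47/4, d(BNRZ,O)=39/4, d(BNRZ,Y)=5/2
4. join BNRZ+L (d=47/4, Q=-239/4) ⇒ BLNRZ; edges |BNRZ|=43/24, |L|=239/24
  updated: d(BLNRZ,E)=37/4, d(BLNRZ,O)=15/2, d(BLNRZ,Y)=11/8
5. join BLNRZ+O (d=15/2, Q=-205/8) ⇒ BLNORZ; edges |BLNRZ|=85/32, |O|=155/32
  updated: d(BLNORZ,E)=59/8, d(BLNORZ,Y)=-33/16
6. join BLNORZ+E (d=59/8, Q=-133/16) ⇒ BELNORZ; edges |BLNORZ|=37/32, |E|=199/32
  updated: d(BELNORZ,Y)=-103/32
7. join BELNORZ+Y (d=-103/32) ⇒ BELNORYZ; edges |BELNORZ|=-103/64, |Y|=-103/64
final tree: ((((((B:7/6,N:5/6):75/16,(R:41/10,Z:9/10):45/16):43/24,L:239/24):85/32,O:155/32):37/32,E:199/32):-103/64,Y:-103/64)
total length: 1213/32

R,Z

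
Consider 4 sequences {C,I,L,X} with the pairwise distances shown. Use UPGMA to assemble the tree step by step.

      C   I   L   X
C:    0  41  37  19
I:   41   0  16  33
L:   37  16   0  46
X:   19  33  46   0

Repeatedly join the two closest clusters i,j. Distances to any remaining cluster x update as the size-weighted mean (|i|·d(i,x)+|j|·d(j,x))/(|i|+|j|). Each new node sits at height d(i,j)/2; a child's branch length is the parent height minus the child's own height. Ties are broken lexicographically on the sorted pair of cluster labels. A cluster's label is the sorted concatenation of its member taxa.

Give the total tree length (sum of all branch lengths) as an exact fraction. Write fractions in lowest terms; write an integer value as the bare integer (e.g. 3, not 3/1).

227/4

iteration 1: select I,L (d=16); attach at lengths (8, 8); label the merged cluster IL
  updated: d(C,IL)=39, d(IL,X)=79/2
iteration 2: select C,X (d=19); attach at lengths (19/2, 19/2); label the merged cluster CX
  updated: d(CX,IL)=157/4
iteration 3: select CX,IL (d=157/4); attach at lengths (81/8, 93/8); label the merged cluster CILX
final tree: ((C:19/2,X:19/2):81/8,(I:8,L:8):93/8)
total length: 227/4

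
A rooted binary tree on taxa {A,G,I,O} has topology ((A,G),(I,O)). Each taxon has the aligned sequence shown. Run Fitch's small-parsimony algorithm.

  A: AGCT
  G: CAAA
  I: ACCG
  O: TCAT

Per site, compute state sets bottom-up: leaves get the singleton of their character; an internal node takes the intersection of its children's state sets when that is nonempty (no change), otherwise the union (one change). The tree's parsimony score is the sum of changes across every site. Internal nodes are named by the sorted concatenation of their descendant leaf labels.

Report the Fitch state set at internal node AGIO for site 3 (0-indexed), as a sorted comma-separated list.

T

AG@0: {A} ∪ {C} = {A,C} (union, +1)
IO@0: {A} ∪ {T} = {A,T} (union, +1)
AGIO@0: {A,C} ∩ {A,T} = {A} (intersection, +0)
AG@1: {G} ∪ {A} = {A,G} (union, +1)
IO@1: {C} ∩ {C} = {C} (intersection, +0)
AGIO@1: {A,G} ∪ {C} = {A,C,G} (union, +1)
AG@2: {C} ∪ {A} = {A,C} (union, +1)
IO@2: {C} ∪ {A} = {A,C} (union, +1)
AGIO@2: {A,C} ∩ {A,C} = {A,C} (intersection, +0)
AG@3: {T} ∪ {A} = {A,T} (union, +1)
IO@3: {G} ∪ {T} = {G,T} (union, +1)
AGIO@3: {A,T} ∩ {G,T} = {T} (intersection, +0)
per-site changes: [2, 2, 2, 2]; total = 8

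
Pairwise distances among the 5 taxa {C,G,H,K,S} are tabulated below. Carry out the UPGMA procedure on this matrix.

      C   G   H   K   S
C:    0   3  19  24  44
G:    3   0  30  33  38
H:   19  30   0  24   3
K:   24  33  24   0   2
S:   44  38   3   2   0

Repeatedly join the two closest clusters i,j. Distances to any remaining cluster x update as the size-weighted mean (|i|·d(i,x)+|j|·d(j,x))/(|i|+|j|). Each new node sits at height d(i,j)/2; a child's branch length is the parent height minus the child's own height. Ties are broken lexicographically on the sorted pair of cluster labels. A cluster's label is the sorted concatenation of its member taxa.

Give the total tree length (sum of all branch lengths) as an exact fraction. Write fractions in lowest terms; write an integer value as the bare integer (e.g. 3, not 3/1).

487/12

iteration 1: select K,S (d=2); attach at lengths (1, 1); label the merged cluster KS
  updated: d(C,KS)=34, d(G,KS)=71/2, d(H,KS)=27/2
iteration 2: select C,G (d=3); attach at lengths (3/2, 3/2); label the merged cluster CG
  updated: d(CG,H)=49/2, d(CG,KS)=139/4
iteration 3: select H,KS (d=27/2); attach at lengths (27/4, 23/4); label the merged cluster HKS
  updated: d(CG,HKS)=94/3
iteration 4: select CG,HKS (d=94/3); attach at lengths (85/6, 107/12); label the merged cluster CGHKS
final tree: ((C:3/2,G:3/2):85/6,(H:27/4,(K:1,S:1):23/4):107/12)
total length: 487/12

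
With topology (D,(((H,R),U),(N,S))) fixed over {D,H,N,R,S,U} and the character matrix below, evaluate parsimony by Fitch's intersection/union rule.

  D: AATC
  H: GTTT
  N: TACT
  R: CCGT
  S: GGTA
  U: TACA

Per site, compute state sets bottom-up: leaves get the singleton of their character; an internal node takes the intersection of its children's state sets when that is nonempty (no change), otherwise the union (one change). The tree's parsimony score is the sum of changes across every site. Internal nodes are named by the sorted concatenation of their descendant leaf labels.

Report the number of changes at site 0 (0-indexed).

4

HR@0: {G} ∪ {C} = {C,G} (union, +1)
HRU@0: {C,G} ∪ {T} = {C,G,T} (union, +1)
NS@0: {T} ∪ {G} = {G,T} (union, +1)
HNRSU@0: {C,G,T} ∩ {G,T} = {G,T} (intersection, +0)
DHNRSU@0: {A} ∪ {G,T} = {A,G,T} (union, +1)
HR@1: {T} ∪ {C} = {C,T} (union, +1)
HRU@1: {C,T} ∪ {A} = {A,C,T} (union, +1)
NS@1: {A} ∪ {G} = {A,G} (union, +1)
HNRSU@1: {A,C,T} ∩ {A,G} = {A} (intersection, +0)
DHNRSU@1: {A} ∩ {A} = {A} (intersection, +0)
HR@2: {T} ∪ {G} = {G,T} (union, +1)
HRU@2: {G,T} ∪ {C} = {C,G,T} (union, +1)
NS@2: {C} ∪ {T} = {C,T} (union, +1)
HNRSU@2: {C,G,T} ∩ {C,T} = {C,T} (intersection, +0)
DHNRSU@2: {T} ∩ {C,T} = {T} (intersection, +0)
HR@3: {T} ∩ {T} = {T} (intersection, +0)
HRU@3: {T} ∪ {A} = {A,T} (union, +1)
NS@3: {T} ∪ {A} = {A,T} (union, +1)
HNRSU@3: {A,T} ∩ {A,T} = {A,T} (intersection, +0)
DHNRSU@3: {C} ∪ {A,T} = {A,C,T} (union, +1)
per-site changes: [4, 3, 3, 3]; total = 13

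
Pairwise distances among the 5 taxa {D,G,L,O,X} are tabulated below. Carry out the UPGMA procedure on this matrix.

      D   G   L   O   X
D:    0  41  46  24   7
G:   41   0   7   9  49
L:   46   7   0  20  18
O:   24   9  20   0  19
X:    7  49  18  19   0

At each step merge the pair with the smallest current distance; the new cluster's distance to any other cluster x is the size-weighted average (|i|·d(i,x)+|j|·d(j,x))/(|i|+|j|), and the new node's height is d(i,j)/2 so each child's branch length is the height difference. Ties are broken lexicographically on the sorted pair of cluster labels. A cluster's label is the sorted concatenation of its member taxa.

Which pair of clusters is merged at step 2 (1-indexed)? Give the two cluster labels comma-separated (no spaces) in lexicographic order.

step 1: merge (D,X) at d=7; branch lengths D→7/2, X→7/2; new cluster DX
  updated: d(DX,G)=45, d(DX,L)=32, d(DX,O)=43/2
step 2: merge (G,L) at d=7; branch lengths G→7/2, L→7/2; new cluster GL
  updated: d(DX,GL)=77/2, d(GL,O)=29/2
step 3: merge (GL,O) at d=29/2; branch lengths GL→15/4, O→29/4; new cluster GLO
  updated: d(DX,GLO)=197/6
step 4: merge (DX,GLO) at d=197/6; branch lengths DX→155/12, GLO→55/6; new cluster DGLOX
final tree: ((D:7/2,X:7/2):155/12,((G:7/2,L:7/2):15/4,O:29/4):55/6)
total length: 565/12

G,L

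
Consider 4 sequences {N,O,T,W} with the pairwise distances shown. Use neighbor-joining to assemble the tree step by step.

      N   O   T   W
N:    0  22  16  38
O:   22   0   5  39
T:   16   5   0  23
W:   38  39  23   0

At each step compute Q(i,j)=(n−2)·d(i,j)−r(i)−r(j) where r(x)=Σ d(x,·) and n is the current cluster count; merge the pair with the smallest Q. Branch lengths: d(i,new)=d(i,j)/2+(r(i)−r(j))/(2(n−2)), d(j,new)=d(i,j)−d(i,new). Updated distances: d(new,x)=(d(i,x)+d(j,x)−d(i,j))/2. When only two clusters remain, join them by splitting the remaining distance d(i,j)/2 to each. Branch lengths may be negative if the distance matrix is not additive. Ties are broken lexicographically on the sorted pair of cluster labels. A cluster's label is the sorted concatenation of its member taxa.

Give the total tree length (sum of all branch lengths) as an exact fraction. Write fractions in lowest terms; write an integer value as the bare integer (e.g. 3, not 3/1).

93/2

1. join N+W (d=38, Q=-100) ⇒ NW; edges |N|=13, |W|=25
  updated: d(NW,O)=23/2, d(NW,T)=1/2
2. join NW+O (d=23/2, Q=-17) ⇒ NOW; edges |NW|=7/2, |O|=8
  updated: d(NOW,T)=-3
3. join NOW+T (d=-3) ⇒ NOTW; edges |NOW|=-3/2, |T|=-3/2
final tree: (((N:13,W:25):7/2,O:8):-3/2,T:-3/2)
total length: 93/2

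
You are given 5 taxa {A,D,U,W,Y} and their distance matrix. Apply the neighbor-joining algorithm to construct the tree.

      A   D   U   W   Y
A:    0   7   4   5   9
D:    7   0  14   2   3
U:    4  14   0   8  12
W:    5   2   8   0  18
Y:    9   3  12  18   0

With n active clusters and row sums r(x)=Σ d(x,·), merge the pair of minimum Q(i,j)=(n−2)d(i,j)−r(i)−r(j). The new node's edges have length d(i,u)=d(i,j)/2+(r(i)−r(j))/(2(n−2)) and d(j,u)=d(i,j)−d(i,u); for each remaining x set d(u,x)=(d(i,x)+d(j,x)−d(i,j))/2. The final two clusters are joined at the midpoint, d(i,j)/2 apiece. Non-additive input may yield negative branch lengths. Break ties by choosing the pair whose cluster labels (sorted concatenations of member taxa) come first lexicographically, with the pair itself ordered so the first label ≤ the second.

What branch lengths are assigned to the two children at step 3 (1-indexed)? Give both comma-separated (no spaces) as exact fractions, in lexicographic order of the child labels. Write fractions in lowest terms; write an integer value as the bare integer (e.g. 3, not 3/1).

iteration 1: select D,Y (d=3, Q=-59); attach at lengths (-7/6, 25/6); label the merged cluster DY
  updated: d(A,DY)=13/2, d(DY,U)=23/2, d(DY,W)=17/2
iteration 2: select A,U (d=4, Q=-31); attach at lengths (0, 4); label the merged cluster AU
  updated: d(AU,DY)=7, d(AU,W)=9/2
iteration 3: select AU,DY (d=7, Q=-20); attach at lengths (3/2, 11/2); label the merged cluster ADUY
  updated: d(ADUY,W)=3
iteration 4: select ADUY,W (d=3); attach at lengths (3/2, 3/2); label the merged cluster ADUWY
final tree: (((A:0,U:4):3/2,(D:-7/6,Y:25/6):11/2):3/2,W:3/2)
total length: 17

3/2,11/2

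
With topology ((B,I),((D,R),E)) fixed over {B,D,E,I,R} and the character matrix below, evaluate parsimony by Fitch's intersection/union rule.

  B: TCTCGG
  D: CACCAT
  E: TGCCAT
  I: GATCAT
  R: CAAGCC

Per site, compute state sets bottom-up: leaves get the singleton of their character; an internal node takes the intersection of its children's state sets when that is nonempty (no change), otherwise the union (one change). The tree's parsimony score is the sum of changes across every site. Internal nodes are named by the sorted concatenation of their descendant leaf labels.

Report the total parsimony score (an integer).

11

BI@0: {T} ∪ {G} = {G,T} (union, +1)
DR@0: {C} ∩ {C} = {C} (intersection, +0)
DER@0: {C} ∪ {T} = {C,T} (union, +1)
BDEIR@0: {G,T} ∩ {C,T} = {T} (intersection, +0)
BI@1: {C} ∪ {A} = {A,C} (union, +1)
DR@1: {A} ∩ {A} = {A} (intersection, +0)
DER@1: {A} ∪ {G} = {A,G} (union, +1)
BDEIR@1: {A,C} ∩ {A,G} = {A} (intersection, +0)
BI@2: {T} ∩ {T} = {T} (intersection, +0)
DR@2: {C} ∪ {A} = {A,C} (union, +1)
DER@2: {A,C} ∩ {C} = {C} (intersection, +0)
BDEIR@2: {T} ∪ {C} = {C,T} (union, +1)
BI@3: {C} ∩ {C} = {C} (intersection, +0)
DR@3: {C} ∪ {G} = {C,G} (union, +1)
DER@3: {C,G} ∩ {C} = {C} (intersection, +0)
BDEIR@3: {C} ∩ {C} = {C} (intersection, +0)
BI@4: {G} ∪ {A} = {A,G} (union, +1)
DR@4: {A} ∪ {C} = {A,C} (union, +1)
DER@4: {A,C} ∩ {A} = {A} (intersection, +0)
BDEIR@4: {A,G} ∩ {A} = {A} (intersection, +0)
BI@5: {G} ∪ {T} = {G,T} (union, +1)
DR@5: {T} ∪ {C} = {C,T} (union, +1)
DER@5: {C,T} ∩ {T} = {T} (intersection, +0)
BDEIR@5: {G,T} ∩ {T} = {T} (intersection, +0)
per-site changes: [2, 2, 2, 1, 2, 2]; total = 11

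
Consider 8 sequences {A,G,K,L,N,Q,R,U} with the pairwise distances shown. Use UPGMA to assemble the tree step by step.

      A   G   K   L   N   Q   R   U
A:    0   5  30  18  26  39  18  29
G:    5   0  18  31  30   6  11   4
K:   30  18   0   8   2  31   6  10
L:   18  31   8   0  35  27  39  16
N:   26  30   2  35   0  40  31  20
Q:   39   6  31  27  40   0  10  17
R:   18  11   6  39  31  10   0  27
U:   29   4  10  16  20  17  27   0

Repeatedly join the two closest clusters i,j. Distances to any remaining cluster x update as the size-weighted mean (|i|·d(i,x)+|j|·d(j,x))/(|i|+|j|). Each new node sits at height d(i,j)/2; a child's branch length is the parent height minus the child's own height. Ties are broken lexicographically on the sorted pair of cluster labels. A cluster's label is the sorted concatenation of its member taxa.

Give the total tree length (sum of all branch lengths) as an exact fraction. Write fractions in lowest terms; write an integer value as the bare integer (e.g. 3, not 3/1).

123/2

1. join K+N (d=2) ⇒ KN; edges |K|=1, |N|=1
  updated: d(A,KN)=28, d(G,KN)=24, d(KN,L)=43/2, d(KN,Q)=71/2, d(KN,R)=37/2, d(KN,U)=15
2. join G+U (d=4) ⇒ GU; edges |G|=2, |U|=2
  updated: d(A,GU)=17, d(GU,KN)=39/2, d(GU,L)=47/2, d(GU,Q)=23/2, d(GU,R)=19
3. join Q+R (d=10) ⇒ QR; edges |Q|=5, |R|=5
  updated: d(A,QR)=57/2, d(GU,QR)=61/4, d(KN,QR)=27, d(L,QR)=33
4. join GU+QR (d=61/4) ⇒ GQRU; edges |GU|=45/8, |QR|=21/8
  updated: d(A,GQRU)=91/4, d(GQRU,KN)=93/4, d(GQRU,L)=113/4
5. join A+L (d=18) ⇒ AL; edges |A|=9, |L|=9
  updated: d(AL,GQRU)=51/2, d(AL,KN)=99/4
6. join GQRU+KN (d=93/4) ⇒ GKNQRU; edges |GQRU|=4, |KN|=85/8
  updated: d(AL,GKNQRU)=101/4
7. join AL+GKNQRU (d=101/4) ⇒ AGKLNQRU; edges |AL|=29/8, |GKNQRU|=1
final tree: ((A:9,L:9):29/8,(((G:2,U:2):45/8,(Q:5,R:5):21/8):4,(K:1,N:1):85/8):1)
total length: 123/2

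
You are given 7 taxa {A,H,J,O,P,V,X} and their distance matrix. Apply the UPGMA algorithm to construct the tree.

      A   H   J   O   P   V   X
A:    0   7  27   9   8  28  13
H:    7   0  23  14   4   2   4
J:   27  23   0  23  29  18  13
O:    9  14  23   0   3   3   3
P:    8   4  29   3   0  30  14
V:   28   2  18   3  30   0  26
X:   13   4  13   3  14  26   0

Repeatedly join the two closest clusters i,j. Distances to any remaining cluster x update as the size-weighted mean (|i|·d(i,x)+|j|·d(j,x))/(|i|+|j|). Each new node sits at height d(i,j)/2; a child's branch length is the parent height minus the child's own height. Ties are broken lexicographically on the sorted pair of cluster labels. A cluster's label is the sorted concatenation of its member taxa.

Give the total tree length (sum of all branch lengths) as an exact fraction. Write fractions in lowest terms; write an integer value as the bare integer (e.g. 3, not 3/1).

247/6

step 1: merge (H,V) at d=2; branch lengths H→1, V→1; new cluster HV
  updated: d(A,HV)=35/2, d(HV,J)=41/2, d(HV,O)=17/2, d(HV,P)=17, d(HV,X)=15
step 2: merge (O,P) at d=3; branch lengths O→3/2, P→3/2; new cluster OP
  updated: d(A,OP)=17/2, d(HV,OP)=51/4, d(J,OP)=26, d(OP,X)=17/2
step 3: merge (A,OP) at d=17/2; branch lengths A→17/4, OP→11/4; new cluster AOP
  updated: d(AOP,HV)=43/3, d(AOP,J)=79/3, d(AOP,X)=10
step 4: merge (AOP,X) at d=10; branch lengths AOP→3/4, X→5; new cluster AOPX
  updated: d(AOPX,HV)=29/2, d(AOPX,J)=23
step 5: merge (AOPX,HV) at d=29/2; branch lengths AOPX→9/4, HV→25/4; new cluster AHOPVX
  updated: d(AHOPVX,J)=133/6
step 6: merge (AHOPVX,J) at d=133/6; branch lengths AHOPVX→23/6, J→133/12; new cluster AHJOPVX
final tree: ((((A:17/4,(O:3/2,P:3/2):11/4):3/4,X:5):9/4,(H:1,V:1):25/4):23/6,J:133/12)
total length: 247/6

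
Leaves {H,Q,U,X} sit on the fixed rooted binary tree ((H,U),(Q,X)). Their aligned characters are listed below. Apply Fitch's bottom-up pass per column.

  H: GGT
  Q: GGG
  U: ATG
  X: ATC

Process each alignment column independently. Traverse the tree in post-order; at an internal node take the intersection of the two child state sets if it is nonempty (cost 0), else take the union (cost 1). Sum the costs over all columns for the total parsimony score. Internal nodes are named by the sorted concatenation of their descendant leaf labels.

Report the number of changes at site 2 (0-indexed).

HU@0: {G} ∪ {A} = {A,G} (union, +1)
QX@0: {G} ∪ {A} = {A,G} (union, +1)
HQUX@0: {A,G} ∩ {A,G} = {A,G} (intersection, +0)
HU@1: {G} ∪ {T} = {G,T} (union, +1)
QX@1: {G} ∪ {T} = {G,T} (union, +1)
HQUX@1: {G,T} ∩ {G,T} = {G,T} (intersection, +0)
HU@2: {T} ∪ {G} = {G,T} (union, +1)
QX@2: {G} ∪ {C} = {C,G} (union, +1)
HQUX@2: {G,T} ∩ {C,G} = {G} (intersection, +0)
per-site changes: [2, 2, 2]; total = 6

2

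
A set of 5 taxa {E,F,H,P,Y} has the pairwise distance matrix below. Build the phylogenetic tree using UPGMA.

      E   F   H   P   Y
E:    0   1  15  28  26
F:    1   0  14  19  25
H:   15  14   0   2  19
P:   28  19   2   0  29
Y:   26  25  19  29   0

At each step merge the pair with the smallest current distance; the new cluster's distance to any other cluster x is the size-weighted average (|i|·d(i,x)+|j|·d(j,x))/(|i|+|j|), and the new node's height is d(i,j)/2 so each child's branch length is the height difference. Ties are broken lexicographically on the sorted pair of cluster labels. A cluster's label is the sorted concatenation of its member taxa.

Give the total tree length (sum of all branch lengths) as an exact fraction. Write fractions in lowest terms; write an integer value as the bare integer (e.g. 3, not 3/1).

143/4

1. join E+F (d=1) ⇒ EF; edges |E|=1/2, |F|=1/2
  updated: d(EF,H)=29/2, d(EF,P)=47/2, d(EF,Y)=51/2
2. join H+P (d=2) ⇒ HP; edges |H|=1, |P|=1
  updated: d(EF,HP)=19, d(HP,Y)=24
3. join EF+HP (d=19) ⇒ EFHP; edges |EF|=9, |HP|=17/2
  updated: d(EFHP,Y)=99/4
4. join EFHP+Y (d=99/4) ⇒ EFHPY; edges |EFHP|=23/8, |Y|=99/8
final tree: (((E:1/2,F:1/2):9,(H:1,P:1):17/2):23/8,Y:99/8)
total length: 143/4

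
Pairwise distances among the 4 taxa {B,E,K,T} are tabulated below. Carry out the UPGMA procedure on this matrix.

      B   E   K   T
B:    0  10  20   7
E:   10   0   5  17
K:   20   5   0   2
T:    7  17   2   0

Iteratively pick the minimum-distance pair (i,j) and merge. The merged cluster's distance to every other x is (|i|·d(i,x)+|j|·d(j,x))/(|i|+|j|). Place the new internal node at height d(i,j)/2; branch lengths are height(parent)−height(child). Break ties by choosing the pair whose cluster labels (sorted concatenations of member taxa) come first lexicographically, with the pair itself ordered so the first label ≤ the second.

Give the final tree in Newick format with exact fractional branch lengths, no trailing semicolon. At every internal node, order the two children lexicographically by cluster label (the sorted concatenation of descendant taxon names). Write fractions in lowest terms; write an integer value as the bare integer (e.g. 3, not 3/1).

((B:5,E:5):9/8,(K:1,T:1):41/8)

1. join K+T (d=2) ⇒ KT; edges |K|=1, |T|=1
  updated: d(B,KT)=27/2, d(E,KT)=11
2. join B+E (d=10) ⇒ BE; edges |B|=5, |E|=5
  updated: d(BE,KT)=49/4
3. join BE+KT (d=49/4) ⇒ BEKT; edges |BE|=9/8, |KT|=41/8
final tree: ((B:5,E:5):9/8,(K:1,T:1):41/8)
total length: 73/4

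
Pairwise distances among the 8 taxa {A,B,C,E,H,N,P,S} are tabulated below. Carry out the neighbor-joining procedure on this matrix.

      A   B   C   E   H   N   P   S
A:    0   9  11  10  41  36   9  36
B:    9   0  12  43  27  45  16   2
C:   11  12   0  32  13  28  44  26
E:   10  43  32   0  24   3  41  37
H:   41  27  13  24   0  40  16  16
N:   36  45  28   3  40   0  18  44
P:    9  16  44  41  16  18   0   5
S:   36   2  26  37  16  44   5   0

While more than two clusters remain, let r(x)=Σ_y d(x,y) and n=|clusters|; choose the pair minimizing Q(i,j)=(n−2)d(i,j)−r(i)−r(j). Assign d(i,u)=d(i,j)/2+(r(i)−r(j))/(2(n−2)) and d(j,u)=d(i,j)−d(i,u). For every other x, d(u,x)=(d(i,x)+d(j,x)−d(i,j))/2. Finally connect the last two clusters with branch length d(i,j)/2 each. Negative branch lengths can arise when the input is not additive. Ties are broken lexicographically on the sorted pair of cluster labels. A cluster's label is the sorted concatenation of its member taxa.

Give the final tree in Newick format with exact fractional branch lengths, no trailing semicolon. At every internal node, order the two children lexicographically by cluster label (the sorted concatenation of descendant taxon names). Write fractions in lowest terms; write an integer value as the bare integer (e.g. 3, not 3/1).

step 1: merge (E,N) at d=3, Q=-386; branch lengths E→-1/2, N→7/2; new cluster EN
  updated: d(A,EN)=43/2, d(B,EN)=85/2, d(C,EN)=57/2, d(EN,H)=61/2, d(EN,P)=28, d(EN,S)=39
step 2: merge (B,S) at d=2, Q=-445/2; branch lengths B→-11/20, S→51/20; new cluster BS
  updated: d(A,BS)=43/2, d(BS,C)=18, d(BS,EN)=159/4, d(BS,H)=41/2, d(BS,P)=19/2
step 3: merge (C,H) at d=13, Q=-367/2; branch lengths C→91/16, H→117/16; new cluster CH
  updated: d(A,CH)=39/2, d(BS,CH)=51/4, d(CH,EN)=23, d(CH,P)=47/2
step 4: merge (BS,P) at d=19/2, Q=-125; branch lengths BS→7, P→5/2; new cluster BPS
  updated: d(A,BPS)=21/2, d(BPS,CH)=107/8, d(BPS,EN)=233/8
step 5: merge (A,BPS) at d=21/2, Q=-167/2; branch lengths A→39/8, BPS→45/8; new cluster ABPS
  updated: d(ABPS,CH)=179/16, d(ABPS,EN)=321/16
step 6: merge (ABPS,CH) at d=179/16, Q=-217/4; branch lengths ABPS→33/8, CH→113/16; new cluster ABCHPS
  updated: d(ABCHPS,EN)=255/16
step 7: merge (ABCHPS,EN) at d=255/16; branch lengths ABCHPS→255/32, EN→255/32; new cluster ABCEHNPS
final tree: (((A:39/8,((B:-11/20,S:51/20):7,P:5/2):45/8):33/8,(C:91/16,H:117/16):113/16):255/32,(E:-1/2,N:7/2):255/32)
total length: 521/8

(((A:39/8,((B:-11/20,S:51/20):7,P:5/2):45/8):33/8,(C:91/16,H:117/16):113/16):255/32,(E:-1/2,N:7/2):255/32)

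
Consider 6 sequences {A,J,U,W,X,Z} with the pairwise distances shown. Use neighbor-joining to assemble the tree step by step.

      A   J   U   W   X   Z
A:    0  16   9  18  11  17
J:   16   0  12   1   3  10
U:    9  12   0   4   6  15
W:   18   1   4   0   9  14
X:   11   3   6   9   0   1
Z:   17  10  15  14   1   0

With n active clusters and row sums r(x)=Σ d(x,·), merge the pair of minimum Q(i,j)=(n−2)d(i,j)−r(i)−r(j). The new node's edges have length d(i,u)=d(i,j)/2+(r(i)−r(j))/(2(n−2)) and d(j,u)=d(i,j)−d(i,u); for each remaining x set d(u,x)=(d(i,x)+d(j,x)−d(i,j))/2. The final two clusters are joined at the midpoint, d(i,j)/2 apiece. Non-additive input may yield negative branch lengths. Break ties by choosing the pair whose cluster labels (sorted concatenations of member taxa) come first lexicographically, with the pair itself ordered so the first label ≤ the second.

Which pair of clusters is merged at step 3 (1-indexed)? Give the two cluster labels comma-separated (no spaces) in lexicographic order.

A,U

iteration 1: select J,W (d=1, Q=-84); attach at lengths (0, 1); label the merged cluster JW
  updated: d(A,JW)=33/2, d(JW,U)=15/2, d(JW,X)=11/2, d(JW,Z)=23/2
iteration 2: select X,Z (d=1, Q=-65); attach at lengths (-3, 4); label the merged cluster XZ
  updated: d(A,XZ)=27/2, d(JW,XZ)=8, d(U,XZ)=10
iteration 3: select A,U (d=9, Q=-95/2); attach at lengths (61/8, 11/8); label the merged cluster AU
  updated: d(AU,JW)=15/2, d(AU,XZ)=29/4
iteration 4: select AU,JW (d=15/2, Q=-91/4); attach at lengths (27/8, 33/8); label the merged cluster AJUW
  updated: d(AJUW,XZ)=31/8
iteration 5: select AJUW,XZ (d=31/8); attach at lengths (31/16, 31/16); label the merged cluster AJUWXZ
final tree: (((A:61/8,U:11/8):27/8,(J:0,W:1):33/8):31/16,(X:-3,Z:4):31/16)
total length: 179/8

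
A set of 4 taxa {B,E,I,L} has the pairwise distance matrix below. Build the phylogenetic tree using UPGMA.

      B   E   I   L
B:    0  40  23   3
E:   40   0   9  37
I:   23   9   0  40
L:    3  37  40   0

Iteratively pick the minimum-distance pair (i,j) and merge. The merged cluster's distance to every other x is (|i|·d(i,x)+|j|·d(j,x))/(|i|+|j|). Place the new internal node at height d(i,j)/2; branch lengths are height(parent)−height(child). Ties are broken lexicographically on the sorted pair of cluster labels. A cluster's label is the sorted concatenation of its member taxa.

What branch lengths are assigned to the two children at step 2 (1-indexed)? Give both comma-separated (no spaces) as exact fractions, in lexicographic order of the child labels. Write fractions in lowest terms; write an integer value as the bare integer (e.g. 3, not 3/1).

9/2,9/2

iteration 1: select B,L (d=3); attach at lengths (3/2, 3/2); label the merged cluster BL
  updated: d(BL,E)=77/2, d(BL,I)=63/2
iteration 2: select E,I (d=9); attach at lengths (9/2, 9/2); label the merged cluster EI
  updated: d(BL,EI)=35
iteration 3: select BL,EI (d=35); attach at lengths (16, 13); label the merged cluster BEIL
final tree: ((B:3/2,L:3/2):16,(E:9/2,I:9/2):13)
total length: 41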